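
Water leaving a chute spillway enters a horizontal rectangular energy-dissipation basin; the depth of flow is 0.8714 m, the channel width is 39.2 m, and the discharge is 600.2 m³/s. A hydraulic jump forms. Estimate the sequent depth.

q = Q/b = 600.2/39.2 = 15.31 m²/s; V₁ = q/y₁ = 17.57 m/s. Fr₁ = V₁/√(g·y₁) = 6.010.
From the momentum equation for a rectangular channel, y₂/y₁ = ½[√(1 + 8Fr₁²) − 1] = ½[√289.93 − 1] = 8.014.
y₂ = 8.014 × 0.8714 = 6.983 m.

y₂ = 6.983 m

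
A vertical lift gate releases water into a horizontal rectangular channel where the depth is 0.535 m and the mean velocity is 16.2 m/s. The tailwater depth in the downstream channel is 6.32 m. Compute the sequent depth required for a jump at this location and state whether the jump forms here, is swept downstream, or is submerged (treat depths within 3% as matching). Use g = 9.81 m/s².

Fr₁ = V₁/√(g·y₁) = 16.2/√(9.81×0.535) = 7.07.
From the momentum equation for a rectangular channel, y₂/y₁ = ½[√(1 + 8Fr₁²) − 1] = ½[√401.0 − 1] = 9.51.
y₂ = 9.51 × 0.535 = 5.09 m.
Tailwater y_tw = 6.32 m: y_tw > y₂, so the jump is submerged.

y₂ = 5.09 m; the jump is submerged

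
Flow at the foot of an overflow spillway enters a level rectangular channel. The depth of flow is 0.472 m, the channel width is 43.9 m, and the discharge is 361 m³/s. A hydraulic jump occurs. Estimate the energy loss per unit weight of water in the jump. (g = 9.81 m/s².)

q = Q/b = 361/43.9 = 8.22 m²/s; V₁ = q/y₁ = 17.4 m/s. Fr₁ = V₁/√(g·y₁) = 8.10.
Sequent-depth ratio: y₂/y₁ = ½[√(1 + 8Fr₁²) − 1] = ½[√525.4 − 1] = 11.0.
y₂ = 11.0 × 0.472 = 5.17 m.
V₂ = q/y₂ = 8.22/5.17 = 1.59 m/s. E₁ = y₁ + V₁²/2g = 15.9 m; E₂ = y₂ + V₂²/2g = 5.30 m. ΔE = E₁ − E₂ = 10.6 m.

ΔE = 10.6 m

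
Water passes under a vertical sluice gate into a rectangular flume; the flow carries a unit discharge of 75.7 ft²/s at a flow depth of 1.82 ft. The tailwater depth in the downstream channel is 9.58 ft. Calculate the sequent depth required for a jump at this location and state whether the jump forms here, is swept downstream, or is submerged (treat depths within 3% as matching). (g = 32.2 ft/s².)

y₂ = 13.1 ft; the jump is swept downstream

V₁ = q/y₁ = 75.7/1.82 = 41.6 ft/s. Fr₁ = V₁/√(g·y₁) = 41.6/√(32.2×1.82) = 5.43.
Bélanger equation: y₂/y₁ = ½[√(1 + 8Fr₁²) − 1] = ½[√237.2 − 1] = 7.20.
y₂ = 7.20 × 1.82 = 13.1 ft.
Tailwater y_tw = 9.58 ft: y_tw < y₂, so the jump is swept downstream.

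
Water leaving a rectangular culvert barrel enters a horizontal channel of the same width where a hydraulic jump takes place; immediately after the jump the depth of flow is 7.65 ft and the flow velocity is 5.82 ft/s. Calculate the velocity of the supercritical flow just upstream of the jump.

Fr₂ = V₂/√(g·y₂) = 5.82/√(32.2×7.65) = 0.371.
Applying the sequent-depth relation in reverse, y₁/y₂ = ½[√(1 + 8Fr₂²) − 1] = ½[√2.100 − 1] = 0.225.
y₁ = 0.225 × 7.65 = 1.72 ft.
V₁ = q/y₁ = 44.5/1.72 = 25.9 ft/s.

V₁ = 25.9 ft/s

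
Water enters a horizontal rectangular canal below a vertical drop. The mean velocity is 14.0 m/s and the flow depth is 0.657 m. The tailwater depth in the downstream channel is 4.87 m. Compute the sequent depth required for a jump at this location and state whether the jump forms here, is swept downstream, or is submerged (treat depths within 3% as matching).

Fr₁ = V₁/√(g·y₁) = 14.0/√(9.81×0.657) = 5.51.
By Bélanger, y₂/y₁ = ½[√(1 + 8Fr₁²) − 1] = ½[√244.3 − 1] = 7.31.
y₂ = 7.31 × 0.657 = 4.81 m.
Tailwater y_tw = 4.87 m: y_tw ≈ y₂, so the jump forms here.

y₂ = 4.81 m; the jump forms here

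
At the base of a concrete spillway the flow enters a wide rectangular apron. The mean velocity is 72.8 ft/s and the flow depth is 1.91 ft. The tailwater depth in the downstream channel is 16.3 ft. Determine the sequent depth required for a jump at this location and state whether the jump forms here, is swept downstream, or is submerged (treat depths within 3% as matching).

y₂ = 24.1 ft; the jump is swept downstream

Fr₁ = V₁/√(g·y₁) = 72.8/√(32.2×1.91) = 9.28.
Bélanger equation: y₂/y₁ = ½[√(1 + 8Fr₁²) − 1] = ½[√690.4 − 1] = 12.6.
y₂ = 12.6 × 1.91 = 24.1 ft.
Tailwater y_tw = 16.3 ft: y_tw < y₂, so the jump is swept downstream.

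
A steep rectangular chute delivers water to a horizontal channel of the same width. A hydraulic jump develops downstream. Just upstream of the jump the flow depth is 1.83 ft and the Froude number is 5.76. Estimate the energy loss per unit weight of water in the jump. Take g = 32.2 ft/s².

Fr₁ = 5.76 (given).
Conjugate-depth relation: y₂/y₁ = ½[√(1 + 8Fr₁²) − 1] = ½[√266.4 − 1] = 7.66.
y₂ = 7.66 × 1.83 = 14.0 ft.
V₁ = Fr₁·√(g·y₁) = 5.76×√(32.2×1.83) = 44.2 ft/s; q = V₁·y₁ = 80.9 ft²/s. V₂ = q/y₂ = 80.9/14.0 = 5.77 ft/s. E₁ = y₁ + V₁²/2g = 32.2 ft; E₂ = y₂ + V₂²/2g = 14.5 ft. ΔE = E₁ − E₂ = 17.7 ft.

ΔE = 17.7 ft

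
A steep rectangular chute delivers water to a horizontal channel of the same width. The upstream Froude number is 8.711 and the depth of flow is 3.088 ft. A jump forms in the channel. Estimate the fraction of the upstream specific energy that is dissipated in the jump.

ΔE/E₁ = 0.689 (68.9%)

Fr₁ = 8.711 (given).
Sequent-depth ratio: y₂/y₁ = ½[√(1 + 8Fr₁²) − 1] = ½[√608.05 − 1] = 11.83.
y₂ = 11.83 × 3.088 = 36.53 ft.
E₁ = y₁(1 + Fr₁²/2) = 3.088×(1 + 8.711²/2) = 120.2 ft. ΔE = (y₂ − y₁)³/(4y₁y₂) = 82.88 ft. ΔE/E₁ = 82.88/120.2 = 0.689.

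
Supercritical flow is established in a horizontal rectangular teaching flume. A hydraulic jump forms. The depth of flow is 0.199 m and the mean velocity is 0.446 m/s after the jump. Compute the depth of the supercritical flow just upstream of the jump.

y₁ = 0.0346 m

Fr₂ = V₂/√(g·y₂) = 0.446/√(9.81×0.199) = 0.319.
Applying the sequent-depth relation in reverse, y₁/y₂ = ½[√(1 + 8Fr₂²) − 1] = ½[√1.815 − 1] = 0.174.
y₁ = 0.174 × 0.199 = 0.0346 m.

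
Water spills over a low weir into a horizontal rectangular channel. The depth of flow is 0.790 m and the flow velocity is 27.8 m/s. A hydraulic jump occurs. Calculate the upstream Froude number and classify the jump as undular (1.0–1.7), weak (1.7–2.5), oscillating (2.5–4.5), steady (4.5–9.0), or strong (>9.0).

Fr₁ = 9.99; strong jump

Fr₁ = V₁/√(g·y₁) = 27.8/√(9.81×0.790) = 9.99.
Fr₁ = 9.99 lies in the strong range.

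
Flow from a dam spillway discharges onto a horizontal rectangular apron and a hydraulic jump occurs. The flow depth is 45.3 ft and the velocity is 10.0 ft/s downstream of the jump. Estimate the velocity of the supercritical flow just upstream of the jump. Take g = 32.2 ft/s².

Fr₂ = V₂/√(g·y₂) = 10.0/√(32.2×45.3) = 0.262.
Since the conjugate-depth ratio holds either way, y₁/y₂ = ½[√(1 + 8Fr₂²) − 1] = ½[√1.548 − 1] = 0.122.
y₁ = 0.122 × 45.3 = 5.53 ft.
V₁ = q/y₁ = 453/5.53 = 81.8 ft/s.

V₁ = 81.8 ft/s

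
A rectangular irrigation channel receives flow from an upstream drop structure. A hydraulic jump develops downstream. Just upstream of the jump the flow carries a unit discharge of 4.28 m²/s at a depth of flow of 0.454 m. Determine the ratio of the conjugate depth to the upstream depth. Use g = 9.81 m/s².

V₁ = q/y₁ = 4.28/0.454 = 9.43 m/s. Fr₁ = V₁/√(g·y₁) = 9.43/√(9.81×0.454) = 4.47.
From the momentum equation for a rectangular channel, y₂/y₁ = ½[√(1 + 8Fr₁²) − 1] = ½[√160.6 − 1] = 5.84.

y₂/y₁ = 5.84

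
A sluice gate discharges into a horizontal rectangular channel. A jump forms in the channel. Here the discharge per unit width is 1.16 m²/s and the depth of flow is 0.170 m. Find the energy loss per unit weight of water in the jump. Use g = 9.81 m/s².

V₁ = q/y₁ = 1.16/0.170 = 6.82 m/s. Fr₁ = V₁/√(g·y₁) = 6.82/√(9.81×0.170) = 5.28.
From the momentum equation for a rectangular channel, y₂/y₁ = ½[√(1 + 8Fr₁²) − 1] = ½[√224.4 − 1] = 6.99.
y₂ = 6.99 × 0.170 = 1.19 m.
Head loss: ΔE = (y₂ − y₁)³/(4y₁y₂) = (1.19 − 0.170)³/(4×0.170×1.19) = 1.06/0.808 = 1.31 m.

ΔE = 1.31 m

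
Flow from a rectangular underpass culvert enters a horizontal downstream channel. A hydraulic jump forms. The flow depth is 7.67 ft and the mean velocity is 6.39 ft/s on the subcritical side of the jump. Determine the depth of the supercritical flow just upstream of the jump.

y₁ = 2.01 ft

Fr₂ = V₂/√(g·y₂) = 6.39/√(32.2×7.67) = 0.407.
Since the conjugate-depth ratio holds either way, y₁/y₂ = ½[√(1 + 8Fr₂²) − 1] = ½[√2.323 − 1] = 0.262.
y₁ = 0.262 × 7.67 = 2.01 ft.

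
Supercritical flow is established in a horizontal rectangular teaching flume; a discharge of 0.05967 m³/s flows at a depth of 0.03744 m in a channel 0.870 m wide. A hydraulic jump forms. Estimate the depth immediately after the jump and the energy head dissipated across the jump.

y₂ = 0.1424 m; ΔE = 0.05424 m

q = Q/b = 0.05967/0.870 = 0.06859 m²/s; V₁ = q/y₁ = 1.832 m/s. Fr₁ = V₁/√(g·y₁) = 3.023.
From the momentum equation for a rectangular channel, y₂/y₁ = ½[√(1 + 8Fr₁²) − 1] = ½[√74.095 − 1] = 3.804.
y₂ = 3.804 × 0.03744 = 0.1424 m.
Head loss: ΔE = (y₂ − y₁)³/(4y₁y₂) = (0.1424 − 0.03744)³/(4×0.03744×0.1424) = 0.001157/0.02133 = 0.05424 m.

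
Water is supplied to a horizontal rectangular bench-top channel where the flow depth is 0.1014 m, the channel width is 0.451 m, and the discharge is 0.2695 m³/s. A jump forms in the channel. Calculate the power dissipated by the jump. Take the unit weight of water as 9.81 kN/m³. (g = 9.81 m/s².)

P = 2.762 kW

q = Q/b = 0.2695/0.451 = 0.5976 m²/s; V₁ = q/y₁ = 5.893 m/s. Fr₁ = V₁/√(g·y₁) = 5.909.
Sequent-depth ratio: y₂/y₁ = ½[√(1 + 8Fr₁²) − 1] = ½[√280.30 − 1] = 7.871.
y₂ = 7.871 × 0.1014 = 0.7981 m.
V₂ = q/y₂ = 0.5976/0.7981 = 0.7487 m/s. E₁ = y₁ + V₁²/2g = 1.871 m; E₂ = y₂ + V₂²/2g = 0.8267 m. ΔE = E₁ − E₂ = 1.045 m.
P = γ·Q·ΔE = 9.81 × 0.2695 × 1.045 = 2.762 kW.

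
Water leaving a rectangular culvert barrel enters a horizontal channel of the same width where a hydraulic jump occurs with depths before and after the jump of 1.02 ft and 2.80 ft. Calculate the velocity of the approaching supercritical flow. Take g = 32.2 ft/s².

V₁ = 13.0 ft/s

For a rectangular channel the momentum equation gives q² = ½·g·y₁·y₂·(y₁ + y₂) = ½×32.2×1.02×2.80×3.82 = 176.
q = √176 = 13.3 ft²/s.
V₁ = q/y₁ = 13.3/1.02 = 13.0 ft/s.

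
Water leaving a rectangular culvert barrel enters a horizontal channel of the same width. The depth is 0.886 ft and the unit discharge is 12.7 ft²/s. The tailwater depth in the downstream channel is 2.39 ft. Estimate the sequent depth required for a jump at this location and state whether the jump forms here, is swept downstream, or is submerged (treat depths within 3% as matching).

V₁ = q/y₁ = 12.7/0.886 = 14.3 ft/s. Fr₁ = V₁/√(g·y₁) = 14.3/√(32.2×0.886) = 2.68.
Sequent-depth ratio: y₂/y₁ = ½[√(1 + 8Fr₁²) − 1] = ½[√58.62 − 1] = 3.33.
y₂ = 3.33 × 0.886 = 2.95 ft.
Tailwater y_tw = 2.39 ft: y_tw < y₂, so the jump is swept downstream.

y₂ = 2.95 ft; the jump is swept downstream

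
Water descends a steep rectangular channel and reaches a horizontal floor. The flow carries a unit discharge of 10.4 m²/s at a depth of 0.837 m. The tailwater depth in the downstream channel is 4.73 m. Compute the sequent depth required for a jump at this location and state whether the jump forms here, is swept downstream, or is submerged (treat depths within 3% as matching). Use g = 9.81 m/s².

V₁ = q/y₁ = 10.4/0.837 = 12.4 m/s. Fr₁ = V₁/√(g·y₁) = 12.4/√(9.81×0.837) = 4.34.
Sequent-depth ratio: y₂/y₁ = ½[√(1 + 8Fr₁²) − 1] = ½[√151.4 − 1] = 5.65.
y₂ = 5.65 × 0.837 = 4.73 m.
Tailwater y_tw = 4.73 m: y_tw ≈ y₂, so the jump forms here.

y₂ = 4.73 m; the jump forms here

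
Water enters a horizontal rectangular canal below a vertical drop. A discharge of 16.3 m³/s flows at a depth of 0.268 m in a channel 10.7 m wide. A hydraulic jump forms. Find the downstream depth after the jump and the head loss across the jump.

q = Q/b = 16.3/10.7 = 1.52 m²/s; V₁ = q/y₁ = 5.68 m/s. Fr₁ = V₁/√(g·y₁) = 3.51.
Sequent-depth ratio: y₂/y₁ = ½[√(1 + 8Fr₁²) − 1] = ½[√99.32 − 1] = 4.48.
y₂ = 4.48 × 0.268 = 1.20 m.
V₂ = q/y₂ = 1.52/1.20 = 1.27 m/s. E₁ = y₁ + V₁²/2g = 1.91 m; E₂ = y₂ + V₂²/2g = 1.28 m. ΔE = E₁ − E₂ = 0.631 m.

y₂ = 1.20 m; ΔE = 0.631 m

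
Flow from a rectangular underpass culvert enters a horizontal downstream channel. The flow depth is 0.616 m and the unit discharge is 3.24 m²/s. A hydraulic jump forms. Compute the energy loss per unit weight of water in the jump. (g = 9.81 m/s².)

V₁ = q/y₁ = 3.24/0.616 = 5.26 m/s. Fr₁ = V₁/√(g·y₁) = 5.26/√(9.81×0.616) = 2.14.
Conjugate-depth relation: y₂/y₁ = ½[√(1 + 8Fr₁²) − 1] = ½[√37.62 − 1] = 2.57.
y₂ = 2.57 × 0.616 = 1.58 m.
V₂ = q/y₂ = 3.24/1.58 = 2.05 m/s. E₁ = y₁ + V₁²/2g = 2.03 m; E₂ = y₂ + V₂²/2g = 1.80 m. ΔE = E₁ − E₂ = 0.231 m.

ΔE = 0.231 m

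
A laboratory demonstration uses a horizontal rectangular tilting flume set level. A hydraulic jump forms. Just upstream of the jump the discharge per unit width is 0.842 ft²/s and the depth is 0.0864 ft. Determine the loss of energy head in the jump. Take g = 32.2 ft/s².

V₁ = q/y₁ = 0.842/0.0864 = 9.75 ft/s. Fr₁ = V₁/√(g·y₁) = 9.75/√(32.2×0.0864) = 5.84.
By Bélanger, y₂/y₁ = ½[√(1 + 8Fr₁²) − 1] = ½[√274.1 − 1] = 7.78.
y₂ = 7.78 × 0.0864 = 0.672 ft.
Head loss: ΔE = (y₂ − y₁)³/(4y₁y₂) = (0.672 − 0.0864)³/(4×0.0864×0.672) = 0.201/0.232 = 0.865 ft.

ΔE = 0.865 ft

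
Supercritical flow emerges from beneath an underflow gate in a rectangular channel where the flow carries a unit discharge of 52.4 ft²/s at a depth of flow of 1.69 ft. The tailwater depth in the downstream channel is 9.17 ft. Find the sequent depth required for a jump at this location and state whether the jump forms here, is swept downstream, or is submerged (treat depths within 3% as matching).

V₁ = q/y₁ = 52.4/1.69 = 31.0 ft/s. Fr₁ = V₁/√(g·y₁) = 31.0/√(32.2×1.69) = 4.20.
Sequent-depth ratio: y₂/y₁ = ½[√(1 + 8Fr₁²) − 1] = ½[√142.3 − 1] = 5.47.
y₂ = 5.47 × 1.69 = 9.24 ft.
Tailwater y_tw = 9.17 ft: y_tw ≈ y₂, so the jump forms here.

y₂ = 9.24 ft; the jump forms here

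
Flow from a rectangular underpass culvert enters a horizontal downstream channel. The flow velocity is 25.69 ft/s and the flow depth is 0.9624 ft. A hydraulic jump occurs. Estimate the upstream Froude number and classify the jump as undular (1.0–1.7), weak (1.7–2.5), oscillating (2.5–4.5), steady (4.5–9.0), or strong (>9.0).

Fr₁ = V₁/√(g·y₁) = 25.69/√(32.2×0.9624) = 4.615.
Fr₁ = 4.615 lies in the steady range.

Fr₁ = 4.615; steady jump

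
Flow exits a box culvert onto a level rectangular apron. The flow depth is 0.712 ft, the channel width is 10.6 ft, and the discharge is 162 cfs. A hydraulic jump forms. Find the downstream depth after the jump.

y₂ = 4.17 ft

q = Q/b = 162/10.6 = 15.3 ft²/s; V₁ = q/y₁ = 21.5 ft/s. Fr₁ = V₁/√(g·y₁) = 4.48.
Sequent-depth ratio: y₂/y₁ = ½[√(1 + 8Fr₁²) − 1] = ½[√161.8 − 1] = 5.86.
y₂ = 5.86 × 0.712 = 4.17 ft.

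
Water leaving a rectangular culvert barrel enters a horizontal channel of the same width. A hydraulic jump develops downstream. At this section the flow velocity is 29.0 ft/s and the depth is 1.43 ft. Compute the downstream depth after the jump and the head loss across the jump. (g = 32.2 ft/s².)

Fr₁ = V₁/√(g·y₁) = 29.0/√(32.2×1.43) = 4.27.
From the momentum equation for a rectangular channel, y₂/y₁ = ½[√(1 + 8Fr₁²) − 1] = ½[√147.1 − 1] = 5.56.
y₂ = 5.56 × 1.43 = 7.96 ft.
Head loss: ΔE = (y₂ − y₁)³/(4y₁y₂) = (7.96 − 1.43)³/(4×1.43×7.96) = 278/45.5 = 6.11 ft.

y₂ = 7.96 ft; ΔE = 6.11 ft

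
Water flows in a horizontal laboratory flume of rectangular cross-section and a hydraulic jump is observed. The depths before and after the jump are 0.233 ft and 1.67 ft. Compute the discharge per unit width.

q = 3.45 ft²/s

For a rectangular channel the momentum equation gives q² = ½·g·y₁·y₂·(y₁ + y₂) = ½×32.2×0.233×1.67×1.90 = 11.9.
q = √11.9 = 3.45 ft²/s.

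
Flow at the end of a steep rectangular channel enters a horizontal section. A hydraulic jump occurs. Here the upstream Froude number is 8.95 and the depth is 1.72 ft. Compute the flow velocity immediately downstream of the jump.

Fr₁ = 8.95 (given).
By Bélanger, y₂/y₁ = ½[√(1 + 8Fr₁²) − 1] = ½[√641.8 − 1] = 12.2.
y₂ = 12.2 × 1.72 = 20.9 ft.
V₁ = Fr₁·√(g·y₁) = 8.95×√(32.2×1.72) = 66.6 ft/s; q = V₁·y₁ = 115 ft²/s.
V₂ = q/y₂ = 115/20.9 = 5.47 ft/s.

V₂ = 5.47 ft/s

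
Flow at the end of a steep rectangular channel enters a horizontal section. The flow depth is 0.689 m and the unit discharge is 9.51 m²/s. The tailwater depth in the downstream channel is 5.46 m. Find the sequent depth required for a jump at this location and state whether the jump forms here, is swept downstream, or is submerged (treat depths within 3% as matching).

y₂ = 4.84 m; the jump is submerged

V₁ = q/y₁ = 9.51/0.689 = 13.8 m/s. Fr₁ = V₁/√(g·y₁) = 13.8/√(9.81×0.689) = 5.31.
Conjugate-depth relation: y₂/y₁ = ½[√(1 + 8Fr₁²) − 1] = ½[√226.5 − 1] = 7.02.
y₂ = 7.02 × 0.689 = 4.84 m.
Tailwater y_tw = 5.46 m: y_tw > y₂, so the jump is submerged.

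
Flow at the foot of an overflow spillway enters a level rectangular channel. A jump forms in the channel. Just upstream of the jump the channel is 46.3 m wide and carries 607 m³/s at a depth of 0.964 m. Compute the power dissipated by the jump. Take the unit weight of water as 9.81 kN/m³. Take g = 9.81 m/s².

q = Q/b = 607/46.3 = 13.1 m²/s; V₁ = q/y₁ = 13.6 m/s. Fr₁ = V₁/√(g·y₁) = 4.42.
By Bélanger, y₂/y₁ = ½[√(1 + 8Fr₁²) − 1] = ½[√157.5 − 1] = 5.77.
y₂ = 5.77 × 0.964 = 5.57 m.
V₂ = q/y₂ = 13.1/5.57 = 2.36 m/s. E₁ = y₁ + V₁²/2g = 10.4 m; E₂ = y₂ + V₂²/2g = 5.85 m. ΔE = E₁ − E₂ = 4.54 m.
P = γ·Q·ΔE = 9.81 × 607 × 4.54 = 27044 kW.

P = 27044 kW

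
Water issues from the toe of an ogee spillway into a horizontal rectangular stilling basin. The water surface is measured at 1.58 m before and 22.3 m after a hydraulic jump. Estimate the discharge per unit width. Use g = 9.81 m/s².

q = 64.2 m²/s

For a rectangular channel the momentum equation gives q² = ½·g·y₁·y₂·(y₁ + y₂) = ½×9.81×1.58×22.3×23.9 = 4127.
q = √4127 = 64.2 m²/s.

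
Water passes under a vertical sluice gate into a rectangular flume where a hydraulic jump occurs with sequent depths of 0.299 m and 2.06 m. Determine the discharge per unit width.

q = 2.67 m²/s

For a rectangular channel the momentum equation gives q² = ½·g·y₁·y₂·(y₁ + y₂) = ½×9.81×0.299×2.06×2.36 = 7.13.
q = √7.13 = 2.67 m²/s.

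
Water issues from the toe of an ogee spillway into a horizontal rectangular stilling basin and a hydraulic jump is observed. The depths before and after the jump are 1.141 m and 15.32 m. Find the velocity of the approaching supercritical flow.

V₁ = 32.93 m/s

For a rectangular channel the momentum equation gives q² = ½·g·y₁·y₂·(y₁ + y₂) = ½×9.81×1.141×15.32×16.46 = 1411.
q = √1411 = 37.57 m²/s.
V₁ = q/y₁ = 37.57/1.141 = 32.93 m/s.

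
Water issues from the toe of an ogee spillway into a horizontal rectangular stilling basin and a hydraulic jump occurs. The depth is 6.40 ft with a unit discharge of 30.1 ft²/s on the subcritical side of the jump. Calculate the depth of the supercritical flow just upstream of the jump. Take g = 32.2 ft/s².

y₁ = 1.16 ft

V₂ = q/y₂ = 30.1/6.40 = 4.70 ft/s; Fr₂ = V₂/√(g·y₂) = 0.328.
The Bélanger relation is symmetric: y₁/y₂ = ½[√(1 + 8Fr₂²) − 1] = ½[√1.859 − 1] = 0.182.
y₁ = 0.182 × 6.40 = 1.16 ft.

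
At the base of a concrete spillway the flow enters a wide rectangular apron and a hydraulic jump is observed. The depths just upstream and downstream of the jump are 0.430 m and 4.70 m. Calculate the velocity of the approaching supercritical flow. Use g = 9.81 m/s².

V₁ = 16.6 m/s

For a rectangular channel the momentum equation gives q² = ½·g·y₁·y₂·(y₁ + y₂) = ½×9.81×0.430×4.70×5.13 = 50.9.
q = √50.9 = 7.13 m²/s.
V₁ = q/y₁ = 7.13/0.430 = 16.6 m/s.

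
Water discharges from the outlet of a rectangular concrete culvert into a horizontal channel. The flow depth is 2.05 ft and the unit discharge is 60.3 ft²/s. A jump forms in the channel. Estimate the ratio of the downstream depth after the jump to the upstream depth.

V₁ = q/y₁ = 60.3/2.05 = 29.4 ft/s. Fr₁ = V₁/√(g·y₁) = 29.4/√(32.2×2.05) = 3.62.
From the momentum equation for a rectangular channel, y₂/y₁ = ½[√(1 + 8Fr₁²) − 1] = ½[√105.9 − 1] = 4.64.

y₂/y₁ = 4.64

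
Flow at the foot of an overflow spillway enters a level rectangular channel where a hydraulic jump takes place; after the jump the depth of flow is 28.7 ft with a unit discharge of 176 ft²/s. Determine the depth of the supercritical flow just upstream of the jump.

y₁ = 2.17 ft

V₂ = q/y₂ = 176/28.7 = 6.13 ft/s; Fr₂ = V₂/√(g·y₂) = 0.202.
The Bélanger relation is symmetric: y₁/y₂ = ½[√(1 + 8Fr₂²) − 1] = ½[√1.326 − 1] = 0.0757.
y₁ = 0.0757 × 28.7 = 2.17 ft.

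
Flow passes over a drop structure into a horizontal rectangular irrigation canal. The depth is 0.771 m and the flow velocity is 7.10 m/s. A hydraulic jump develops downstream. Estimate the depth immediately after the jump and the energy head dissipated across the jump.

Fr₁ = V₁/√(g·y₁) = 7.10/√(9.81×0.771) = 2.58.
Conjugate-depth relation: y₂/y₁ = ½[√(1 + 8Fr₁²) − 1] = ½[√54.32 − 1] = 3.19.
y₂ = 3.19 × 0.771 = 2.46 m.
Head loss: ΔE = (y₂ − y₁)³/(4y₁y₂) = (2.46 − 0.771)³/(4×0.771×2.46) = 4.78/7.57 = 0.631 m.

y₂ = 2.46 m; ΔE = 0.631 m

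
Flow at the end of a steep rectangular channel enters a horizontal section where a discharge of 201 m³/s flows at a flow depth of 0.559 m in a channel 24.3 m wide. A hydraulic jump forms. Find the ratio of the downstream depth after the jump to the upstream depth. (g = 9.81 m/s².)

y₂/y₁ = 8.45

q = Q/b = 201/24.3 = 8.27 m²/s; V₁ = q/y₁ = 14.8 m/s. Fr₁ = V₁/√(g·y₁) = 6.32.
From the momentum equation for a rectangular channel, y₂/y₁ = ½[√(1 + 8Fr₁²) − 1] = ½[√320.4 − 1] = 8.45.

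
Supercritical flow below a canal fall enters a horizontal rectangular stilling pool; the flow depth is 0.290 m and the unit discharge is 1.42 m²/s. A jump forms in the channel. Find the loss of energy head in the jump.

V₁ = q/y₁ = 1.42/0.290 = 4.90 m/s. Fr₁ = V₁/√(g·y₁) = 4.90/√(9.81×0.290) = 2.90.
Sequent-depth ratio: y₂/y₁ = ½[√(1 + 8Fr₁²) − 1] = ½[√68.42 − 1] = 3.64.
y₂ = 3.64 × 0.290 = 1.05 m.
V₂ = q/y₂ = 1.42/1.05 = 1.35 m/s. E₁ = y₁ + V₁²/2g = 1.51 m; E₂ = y₂ + V₂²/2g = 1.15 m. ΔE = E₁ − E₂ = 0.365 m.

ΔE = 0.365 m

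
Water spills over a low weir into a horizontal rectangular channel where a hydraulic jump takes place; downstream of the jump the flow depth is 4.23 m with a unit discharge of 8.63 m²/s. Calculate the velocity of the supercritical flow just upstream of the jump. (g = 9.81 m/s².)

V₂ = q/y₂ = 8.63/4.23 = 2.04 m/s; Fr₂ = V₂/√(g·y₂) = 0.317.
Since the conjugate-depth ratio holds either way, y₁/y₂ = ½[√(1 + 8Fr₂²) − 1] = ½[√1.802 − 1] = 0.171.
y₁ = 0.171 × 4.23 = 0.725 m.
V₁ = q/y₁ = 8.63/0.725 = 11.9 m/s.

V₁ = 11.9 m/s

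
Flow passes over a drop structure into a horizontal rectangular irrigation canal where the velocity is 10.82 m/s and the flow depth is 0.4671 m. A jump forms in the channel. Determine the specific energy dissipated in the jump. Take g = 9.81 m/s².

Fr₁ = V₁/√(g·y₁) = 10.82/√(9.81×0.4671) = 5.055.
By Bélanger, y₂/y₁ = ½[√(1 + 8Fr₁²) − 1] = ½[√205.39 − 1] = 6.666.
y₂ = 6.666 × 0.4671 = 3.114 m.
q = V₁·y₁ = 10.82 × 0.4671 = 5.054 m²/s. V₂ = q/y₂ = 5.054/3.114 = 1.623 m/s. E₁ = y₁ + V₁²/2g = 6.434 m; E₂ = y₂ + V₂²/2g = 3.248 m. ΔE = E₁ − E₂ = 3.186 m.

ΔE = 3.186 m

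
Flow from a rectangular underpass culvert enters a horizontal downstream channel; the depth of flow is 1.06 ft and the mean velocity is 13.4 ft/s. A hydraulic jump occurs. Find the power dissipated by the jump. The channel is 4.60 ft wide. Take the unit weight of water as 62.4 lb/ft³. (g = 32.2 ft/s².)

Fr₁ = V₁/√(g·y₁) = 13.4/√(32.2×1.06) = 2.29.
Bélanger equation: y₂/y₁ = ½[√(1 + 8Fr₁²) − 1] = ½[√43.09 − 1] = 2.78.
y₂ = 2.78 × 1.06 = 2.95 ft.
Head loss: ΔE = (y₂ − y₁)³/(4y₁y₂) = (2.95 − 1.06)³/(4×1.06×2.95) = 6.74/12.5 = 0.539 ft.
q = V₁·y₁ = 13.4 × 1.06 = 14.2 ft²/s. Q = q·b = 14.2 × 4.60 = 65.3 cfs. P = γ·Q·ΔE/550 = 62.4 × 65.3 × 0.539 / 550 = 4.00 hp.

P = 4.00 hp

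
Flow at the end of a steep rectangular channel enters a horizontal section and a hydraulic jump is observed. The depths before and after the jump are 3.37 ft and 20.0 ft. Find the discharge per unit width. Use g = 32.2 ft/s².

q = 159 ft²/s

For a rectangular channel the momentum equation gives q² = ½·g·y₁·y₂·(y₁ + y₂) = ½×32.2×3.37×20.0×23.4 = 25360.
q = √25360 = 159 ft²/s.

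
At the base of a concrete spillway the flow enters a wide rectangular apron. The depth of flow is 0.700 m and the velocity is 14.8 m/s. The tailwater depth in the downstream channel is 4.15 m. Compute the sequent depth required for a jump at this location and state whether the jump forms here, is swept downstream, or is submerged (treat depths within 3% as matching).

Fr₁ = V₁/√(g·y₁) = 14.8/√(9.81×0.700) = 5.65.
Bélanger equation: y₂/y₁ = ½[√(1 + 8Fr₁²) − 1] = ½[√256.2 − 1] = 7.50.
y₂ = 7.50 × 0.700 = 5.25 m.
Tailwater y_tw = 4.15 m: y_tw < y₂, so the jump is swept downstream.

y₂ = 5.25 m; the jump is swept downstream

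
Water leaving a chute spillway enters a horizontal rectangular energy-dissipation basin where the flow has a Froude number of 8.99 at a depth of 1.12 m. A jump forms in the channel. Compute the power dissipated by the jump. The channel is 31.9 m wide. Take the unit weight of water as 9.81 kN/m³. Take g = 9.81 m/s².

P = 338249 kW

Fr₁ = 8.99 (given).
Sequent-depth ratio: y₂/y₁ = ½[√(1 + 8Fr₁²) − 1] = ½[√647.6 − 1] = 12.2.
y₂ = 12.2 × 1.12 = 13.7 m.
Head loss: ΔE = (y₂ − y₁)³/(4y₁y₂) = (13.7 − 1.12)³/(4×1.12×13.7) = 1986/61.3 = 32.4 m.
V₁ = Fr₁·√(g·y₁) = 8.99×√(9.81×1.12) = 29.8 m/s; q = V₁·y₁ = 33.4 m²/s. Q = q·b = 33.4 × 31.9 = 1065 m³/s. P = γ·Q·ΔE = 9.81 × 1065 × 32.4 = 338249 kW.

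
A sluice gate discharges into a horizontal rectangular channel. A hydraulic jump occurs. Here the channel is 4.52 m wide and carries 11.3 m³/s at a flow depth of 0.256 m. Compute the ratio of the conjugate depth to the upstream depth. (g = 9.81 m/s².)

q = Q/b = 11.3/4.52 = 2.50 m²/s; V₁ = q/y₁ = 9.77 m/s. Fr₁ = V₁/√(g·y₁) = 6.16.
Bélanger equation: y₂/y₁ = ½[√(1 + 8Fr₁²) − 1] = ½[√304.8 − 1] = 8.23.

y₂/y₁ = 8.23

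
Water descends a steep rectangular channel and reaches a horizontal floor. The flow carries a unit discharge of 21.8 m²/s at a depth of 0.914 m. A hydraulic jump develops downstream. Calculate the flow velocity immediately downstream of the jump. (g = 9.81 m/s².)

V₁ = q/y₁ = 21.8/0.914 = 23.9 m/s. Fr₁ = V₁/√(g·y₁) = 23.9/√(9.81×0.914) = 7.97.
By Bélanger, y₂/y₁ = ½[√(1 + 8Fr₁²) − 1] = ½[√508.6 − 1] = 10.8.
y₂ = 10.8 × 0.914 = 9.85 m.
V₂ = q/y₂ = 21.8/9.85 = 2.21 m/s.

V₂ = 2.21 m/s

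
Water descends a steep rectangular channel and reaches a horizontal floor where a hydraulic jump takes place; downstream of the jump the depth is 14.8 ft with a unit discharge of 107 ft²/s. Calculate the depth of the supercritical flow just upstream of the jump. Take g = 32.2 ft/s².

y₁ = 2.74 ft

V₂ = q/y₂ = 107/14.8 = 7.23 ft/s; Fr₂ = V₂/√(g·y₂) = 0.331.
From the momentum equation (using Fr₂), y₁/y₂ = ½[√(1 + 8Fr₂²) − 1] = ½[√1.877 − 1] = 0.185.
y₁ = 0.185 × 14.8 = 2.74 ft.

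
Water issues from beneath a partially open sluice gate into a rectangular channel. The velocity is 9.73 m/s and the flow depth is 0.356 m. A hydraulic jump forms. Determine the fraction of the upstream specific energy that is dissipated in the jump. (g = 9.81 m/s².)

ΔE/E₁ = 0.508 (50.8%)

Fr₁ = V₁/√(g·y₁) = 9.73/√(9.81×0.356) = 5.21.
Bélanger equation: y₂/y₁ = ½[√(1 + 8Fr₁²) − 1] = ½[√217.9 − 1] = 6.88.
y₂ = 6.88 × 0.356 = 2.45 m.
E₁ = y₁ + V₁²/2g = 5.18 m. ΔE = (y₂ − y₁)³/(4y₁y₂) = 2.63 m. ΔE/E₁ = 2.63/5.18 = 0.508.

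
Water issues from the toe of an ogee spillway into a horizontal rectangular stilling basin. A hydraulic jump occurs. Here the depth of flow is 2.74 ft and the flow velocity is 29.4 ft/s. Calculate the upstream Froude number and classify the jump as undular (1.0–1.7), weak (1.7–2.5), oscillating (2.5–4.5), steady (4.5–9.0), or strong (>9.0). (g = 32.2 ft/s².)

Fr₁ = V₁/√(g·y₁) = 29.4/√(32.2×2.74) = 3.13.
Fr₁ = 3.13 lies in the oscillating range.

Fr₁ = 3.13; oscillating jump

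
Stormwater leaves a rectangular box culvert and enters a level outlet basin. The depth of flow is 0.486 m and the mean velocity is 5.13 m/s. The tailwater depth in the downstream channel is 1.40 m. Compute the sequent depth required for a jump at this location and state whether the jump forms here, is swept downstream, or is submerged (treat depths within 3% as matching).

Fr₁ = V₁/√(g·y₁) = 5.13/√(9.81×0.486) = 2.35.
Conjugate-depth relation: y₂/y₁ = ½[√(1 + 8Fr₁²) − 1] = ½[√45.16 − 1] = 2.86.
y₂ = 2.86 × 0.486 = 1.39 m.
Tailwater y_tw = 1.40 m: y_tw ≈ y₂, so the jump forms here.

y₂ = 1.39 m; the jump forms here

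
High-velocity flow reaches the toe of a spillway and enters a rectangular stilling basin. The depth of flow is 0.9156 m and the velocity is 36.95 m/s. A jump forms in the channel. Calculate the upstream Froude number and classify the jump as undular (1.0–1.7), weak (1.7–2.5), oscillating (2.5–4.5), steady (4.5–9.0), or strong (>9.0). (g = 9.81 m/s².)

Fr₁ = V₁/√(g·y₁) = 36.95/√(9.81×0.9156) = 12.33.
Fr₁ = 12.33 lies in the strong range.

Fr₁ = 12.33; strong jump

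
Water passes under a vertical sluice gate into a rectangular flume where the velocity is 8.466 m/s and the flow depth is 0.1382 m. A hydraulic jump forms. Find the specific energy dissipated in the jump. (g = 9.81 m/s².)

Fr₁ = V₁/√(g·y₁) = 8.466/√(9.81×0.1382) = 7.271.
Sequent-depth ratio: y₂/y₁ = ½[√(1 + 8Fr₁²) − 1] = ½[√423.93 − 1] = 9.795.
y₂ = 9.795 × 0.1382 = 1.354 m.
q = V₁·y₁ = 8.466 × 0.1382 = 1.170 m²/s. V₂ = q/y₂ = 1.170/1.354 = 0.8643 m/s. E₁ = y₁ + V₁²/2g = 3.791 m; E₂ = y₂ + V₂²/2g = 1.392 m. ΔE = E₁ − E₂ = 2.400 m.

ΔE = 2.400 m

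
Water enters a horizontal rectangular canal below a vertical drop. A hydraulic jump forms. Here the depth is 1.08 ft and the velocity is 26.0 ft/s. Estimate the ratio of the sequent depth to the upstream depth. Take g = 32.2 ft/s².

Fr₁ = V₁/√(g·y₁) = 26.0/√(32.2×1.08) = 4.41.
Conjugate-depth relation: y₂/y₁ = ½[√(1 + 8Fr₁²) − 1] = ½[√156.5 − 1] = 5.76.

y₂/y₁ = 5.76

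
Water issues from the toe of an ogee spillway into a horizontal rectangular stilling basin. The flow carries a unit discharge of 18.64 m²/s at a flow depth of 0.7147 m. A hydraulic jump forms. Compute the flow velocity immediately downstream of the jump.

V₂ = 1.941 m/s

V₁ = q/y₁ = 18.64/0.7147 = 26.08 m/s. Fr₁ = V₁/√(g·y₁) = 26.08/√(9.81×0.7147) = 9.850.
Sequent-depth ratio: y₂/y₁ = ½[√(1 + 8Fr₁²) − 1] = ½[√777.14 − 1] = 13.44.
y₂ = 13.44 × 0.7147 = 9.605 m.
V₂ = q/y₂ = 18.64/9.605 = 1.941 m/s.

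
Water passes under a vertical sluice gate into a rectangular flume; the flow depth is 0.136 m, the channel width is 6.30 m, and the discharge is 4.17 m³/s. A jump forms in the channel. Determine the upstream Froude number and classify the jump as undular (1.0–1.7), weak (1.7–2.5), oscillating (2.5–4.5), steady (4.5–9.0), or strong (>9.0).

Fr₁ = 4.21; oscillating jump

q = Q/b = 4.17/6.30 = 0.662 m²/s; V₁ = q/y₁ = 4.87 m/s. Fr₁ = V₁/√(g·y₁) = 4.21.
Fr₁ = 4.21 lies in the oscillating range.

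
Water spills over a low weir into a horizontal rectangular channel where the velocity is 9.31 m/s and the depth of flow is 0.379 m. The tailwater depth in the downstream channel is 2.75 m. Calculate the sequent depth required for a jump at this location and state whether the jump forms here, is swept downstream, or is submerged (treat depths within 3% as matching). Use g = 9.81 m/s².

y₂ = 2.41 m; the jump is submerged

Fr₁ = V₁/√(g·y₁) = 9.31/√(9.81×0.379) = 4.83.
By Bélanger, y₂/y₁ = ½[√(1 + 8Fr₁²) − 1] = ½[√187.5 − 1] = 6.35.
y₂ = 6.35 × 0.379 = 2.41 m.
Tailwater y_tw = 2.75 m: y_tw > y₂, so the jump is submerged.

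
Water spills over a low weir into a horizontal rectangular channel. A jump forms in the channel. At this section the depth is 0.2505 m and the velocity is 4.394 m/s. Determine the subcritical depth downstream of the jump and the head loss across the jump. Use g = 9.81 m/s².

y₂ = 0.8756 m; ΔE = 0.2784 m

Fr₁ = V₁/√(g·y₁) = 4.394/√(9.81×0.2505) = 2.803.
Conjugate-depth relation: y₂/y₁ = ½[√(1 + 8Fr₁²) − 1] = ½[√63.854 − 1] = 3.495.
y₂ = 3.495 × 0.2505 = 0.8756 m.
Head loss: ΔE = (y₂ − y₁)³/(4y₁y₂) = (0.8756 − 0.2505)³/(4×0.2505×0.8756) = 0.2443/0.8774 = 0.2784 m.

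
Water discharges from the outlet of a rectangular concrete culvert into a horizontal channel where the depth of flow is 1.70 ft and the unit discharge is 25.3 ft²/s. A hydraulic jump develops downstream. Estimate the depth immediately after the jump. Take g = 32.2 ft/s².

V₁ = q/y₁ = 25.3/1.70 = 14.9 ft/s. Fr₁ = V₁/√(g·y₁) = 14.9/√(32.2×1.70) = 2.01.
Sequent-depth ratio: y₂/y₁ = ½[√(1 + 8Fr₁²) − 1] = ½[√33.37 − 1] = 2.39.
y₂ = 2.39 × 1.70 = 4.06 ft.

y₂ = 4.06 ft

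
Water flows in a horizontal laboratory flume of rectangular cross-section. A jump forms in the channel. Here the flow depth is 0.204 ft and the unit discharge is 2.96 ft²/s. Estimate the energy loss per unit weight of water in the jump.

V₁ = q/y₁ = 2.96/0.204 = 14.5 ft/s. Fr₁ = V₁/√(g·y₁) = 14.5/√(32.2×0.204) = 5.66.
By Bélanger, y₂/y₁ = ½[√(1 + 8Fr₁²) − 1] = ½[√257.4 − 1] = 7.52.
y₂ = 7.52 × 0.204 = 1.53 ft.
Head loss: ΔE = (y₂ − y₁)³/(4y₁y₂) = (1.53 − 0.204)³/(4×0.204×1.53) = 2.36/1.25 = 1.88 ft.

ΔE = 1.88 ft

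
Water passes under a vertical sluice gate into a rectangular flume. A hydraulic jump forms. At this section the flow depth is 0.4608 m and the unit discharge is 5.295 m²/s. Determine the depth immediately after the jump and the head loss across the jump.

V₁ = q/y₁ = 5.295/0.4608 = 11.49 m/s. Fr₁ = V₁/√(g·y₁) = 11.49/√(9.81×0.4608) = 5.405.
Sequent-depth ratio: y₂/y₁ = ½[√(1 + 8Fr₁²) − 1] = ½[√234.68 − 1] = 7.160.
y₂ = 7.160 × 0.4608 = 3.299 m.
V₂ = q/y₂ = 5.295/3.299 = 1.605 m/s. E₁ = y₁ + V₁²/2g = 7.191 m; E₂ = y₂ + V₂²/2g = 3.430 m. ΔE = E₁ − E₂ = 3.760 m.

y₂ = 3.299 m; ΔE = 3.760 m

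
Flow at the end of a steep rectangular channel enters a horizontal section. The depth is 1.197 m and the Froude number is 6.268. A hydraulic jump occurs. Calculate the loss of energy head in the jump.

Fr₁ = 6.268 (given).
From the momentum equation for a rectangular channel, y₂/y₁ = ½[√(1 + 8Fr₁²) − 1] = ½[√315.30 − 1] = 8.378.
y₂ = 8.378 × 1.197 = 10.03 m.
V₁ = Fr₁·√(g·y₁) = 6.268×√(9.81×1.197) = 21.48 m/s; q = V₁·y₁ = 25.71 m²/s. V₂ = q/y₂ = 25.71/10.03 = 2.564 m/s. E₁ = y₁ + V₁²/2g = 24.71 m; E₂ = y₂ + V₂²/2g = 10.36 m. ΔE = E₁ − E₂ = 14.35 m.

ΔE = 14.35 m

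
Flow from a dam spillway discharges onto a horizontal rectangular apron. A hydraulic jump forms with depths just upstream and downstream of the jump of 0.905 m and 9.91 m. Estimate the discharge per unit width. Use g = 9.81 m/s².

For a rectangular channel the momentum equation gives q² = ½·g·y₁·y₂·(y₁ + y₂) = ½×9.81×0.905×9.91×10.8 = 476.
q = √476 = 21.8 m²/s.

q = 21.8 m²/s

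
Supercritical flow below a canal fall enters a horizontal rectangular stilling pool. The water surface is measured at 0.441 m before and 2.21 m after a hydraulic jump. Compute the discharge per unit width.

q = 3.56 m²/s

For a rectangular channel the momentum equation gives q² = ½·g·y₁·y₂·(y₁ + y₂) = ½×9.81×0.441×2.21×2.65 = 12.7.
q = √12.7 = 3.56 m²/s.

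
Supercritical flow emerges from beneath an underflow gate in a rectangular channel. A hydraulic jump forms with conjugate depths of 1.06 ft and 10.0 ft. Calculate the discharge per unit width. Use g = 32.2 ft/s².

q = 43.4 ft²/s

For a rectangular channel the momentum equation gives q² = ½·g·y₁·y₂·(y₁ + y₂) = ½×32.2×1.06×10.0×11.1 = 1887.
q = √1887 = 43.4 ft²/s.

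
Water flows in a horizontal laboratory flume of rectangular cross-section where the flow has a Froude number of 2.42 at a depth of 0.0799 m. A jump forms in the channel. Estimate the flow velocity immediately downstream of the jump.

V₂ = 0.724 m/s

Fr₁ = 2.42 (given).
Bélanger equation: y₂/y₁ = ½[√(1 + 8Fr₁²) − 1] = ½[√47.85 − 1] = 2.96.
y₂ = 2.96 × 0.0799 = 0.236 m.
V₁ = Fr₁·√(g·y₁) = 2.42×√(9.81×0.0799) = 2.14 m/s; q = V₁·y₁ = 0.171 m²/s.
V₂ = q/y₂ = 0.171/0.236 = 0.724 m/s.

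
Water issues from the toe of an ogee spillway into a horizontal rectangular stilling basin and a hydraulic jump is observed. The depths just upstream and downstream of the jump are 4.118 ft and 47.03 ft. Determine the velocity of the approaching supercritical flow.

For a rectangular channel the momentum equation gives q² = ½·g·y₁·y₂·(y₁ + y₂) = ½×32.2×4.118×47.03×51.15 = 159484.
q = √159484 = 399.4 ft²/s.
V₁ = q/y₁ = 399.4/4.118 = 96.98 ft/s.

V₁ = 96.98 ft/s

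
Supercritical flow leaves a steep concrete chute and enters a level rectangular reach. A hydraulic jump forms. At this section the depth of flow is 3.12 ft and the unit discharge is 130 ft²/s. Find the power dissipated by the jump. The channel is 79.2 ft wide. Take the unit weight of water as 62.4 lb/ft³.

V₁ = q/y₁ = 130/3.12 = 41.7 ft/s. Fr₁ = V₁/√(g·y₁) = 41.7/√(32.2×3.12) = 4.16.
By Bélanger, y₂/y₁ = ½[√(1 + 8Fr₁²) − 1] = ½[√139.2 − 1] = 5.40.
y₂ = 5.40 × 3.12 = 16.8 ft.
Head loss: ΔE = (y₂ − y₁)³/(4y₁y₂) = (16.8 − 3.12)³/(4×3.12×16.8) = 2587/210 = 12.3 ft.
Q = q·b = 130 × 79.2 = 10296 cfs. P = γ·Q·ΔE/550 = 62.4 × 10296 × 12.3 / 550 = 14374 hp.

P = 14374 hp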